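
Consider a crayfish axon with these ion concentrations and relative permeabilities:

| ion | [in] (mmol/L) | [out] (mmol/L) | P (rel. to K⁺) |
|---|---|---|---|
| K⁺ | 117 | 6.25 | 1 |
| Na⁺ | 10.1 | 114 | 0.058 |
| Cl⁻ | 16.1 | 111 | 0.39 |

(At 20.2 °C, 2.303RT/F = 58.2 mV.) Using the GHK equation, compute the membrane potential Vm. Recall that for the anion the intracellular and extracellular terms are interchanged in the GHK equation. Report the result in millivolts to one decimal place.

-53.8 mV

Vm = 58.2 · log₁₀[(Σ P·[cation]ₒ + Σ P·[anion]ᵢ) / (Σ P·[cation]ᵢ + Σ P·[anion]ₒ)]
Numerator = 1×6.25 + 0.058×114 + 0.39×16.1 = 19.14
Denominator = 1×117 + 0.058×10.1 + 0.39×111 = 160.9
Vm = 58.2 · log₁₀(0.11898) = 58.2 × (-0.9245) = -53.81 mV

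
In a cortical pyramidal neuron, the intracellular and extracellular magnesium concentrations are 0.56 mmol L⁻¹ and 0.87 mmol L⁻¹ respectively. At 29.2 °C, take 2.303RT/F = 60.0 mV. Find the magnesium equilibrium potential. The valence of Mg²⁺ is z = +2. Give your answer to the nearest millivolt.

6 mV

E = (60.0/z) · log₁₀([Mg²⁺]_out/[Mg²⁺]_in) with z = +2.
= (60.0/2) · log₁₀(0.87/0.56) = 30.00 · log₁₀(1.554)
= 30.00 · (0.1913) = 5.74 mV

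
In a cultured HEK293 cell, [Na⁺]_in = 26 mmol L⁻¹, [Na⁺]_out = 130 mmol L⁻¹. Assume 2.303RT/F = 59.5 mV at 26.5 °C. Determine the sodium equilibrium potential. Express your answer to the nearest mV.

42 mV

E = (59.5/z) · log₁₀([Na⁺]_out/[Na⁺]_in) with z = +1.
= (59.5/1) · log₁₀(130/26) = 59.50 · log₁₀(5)
= 59.50 · (0.6990) = 41.59 mV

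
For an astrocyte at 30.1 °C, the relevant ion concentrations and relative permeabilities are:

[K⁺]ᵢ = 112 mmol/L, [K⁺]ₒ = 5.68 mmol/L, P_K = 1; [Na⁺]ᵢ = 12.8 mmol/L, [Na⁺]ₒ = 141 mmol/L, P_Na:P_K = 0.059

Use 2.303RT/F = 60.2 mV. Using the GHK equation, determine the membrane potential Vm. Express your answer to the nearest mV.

-55 mV

Vm = 60.2 · log₁₀[(Σ P·[cation]ₒ + Σ P·[anion]ᵢ) / (Σ P·[cation]ᵢ + Σ P·[anion]ₒ)]
Numerator = 1×5.68 + 0.059×141 = 14
Denominator = 1×112 + 0.059×12.8 = 112.8
Vm = 60.2 · log₁₀(0.12415) = 60.2 × (-0.9060) = -54.54 mV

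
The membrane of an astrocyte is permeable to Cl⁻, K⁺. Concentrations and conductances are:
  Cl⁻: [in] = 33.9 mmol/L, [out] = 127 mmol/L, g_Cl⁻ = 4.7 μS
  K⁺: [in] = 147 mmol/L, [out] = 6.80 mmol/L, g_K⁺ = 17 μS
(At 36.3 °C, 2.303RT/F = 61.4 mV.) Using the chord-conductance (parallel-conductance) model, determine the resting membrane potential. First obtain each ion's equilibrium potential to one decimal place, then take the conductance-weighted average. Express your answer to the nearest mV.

E_Cl⁻ = (61.4/-1)·log₁₀(127/33.9) = -35.2 mV
E_K⁺ = (61.4/1)·log₁₀(6.80/147) = -82.0 mV
Vm = (Σ gᵢEᵢ)/(Σ gᵢ) = (4.7·-35.2 + 17·-82.0) / (4.7 + 17)
= -1559.44 / 21.7 = -71.86 mV

-72 mV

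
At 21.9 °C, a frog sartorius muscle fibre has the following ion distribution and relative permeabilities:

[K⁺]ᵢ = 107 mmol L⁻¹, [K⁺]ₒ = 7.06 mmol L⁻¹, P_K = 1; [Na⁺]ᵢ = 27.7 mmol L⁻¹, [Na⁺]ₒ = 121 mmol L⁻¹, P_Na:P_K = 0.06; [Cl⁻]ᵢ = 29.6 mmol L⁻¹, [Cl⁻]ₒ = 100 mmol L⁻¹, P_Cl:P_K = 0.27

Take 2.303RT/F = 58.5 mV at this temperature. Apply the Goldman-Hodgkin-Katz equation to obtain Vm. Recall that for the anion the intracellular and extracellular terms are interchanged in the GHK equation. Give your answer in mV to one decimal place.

Vm = 58.5 · log₁₀[(Σ P·[cation]ₒ + Σ P·[anion]ᵢ) / (Σ P·[cation]ᵢ + Σ P·[anion]ₒ)]
Numerator = 1×7.06 + 0.06×121 + 0.27×29.6 = 22.31
Denominator = 1×107 + 0.06×27.7 + 0.27×100 = 135.7
Vm = 58.5 · log₁₀(0.16447) = 58.5 × (-0.7839) = -45.86 mV

-45.9 mV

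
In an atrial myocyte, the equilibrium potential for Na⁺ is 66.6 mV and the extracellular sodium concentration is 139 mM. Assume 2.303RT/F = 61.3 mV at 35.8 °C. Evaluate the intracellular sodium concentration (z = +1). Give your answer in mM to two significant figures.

11 mM

Nernst: E = (61.3/1) · log₁₀([out]/[in]), so log₁₀([out]/[in]) = 66.6 × 1 / 61.3 = 1.0865.
[out]/[in] = 10^(1.0865) = 12.2.
[in] = 139 / 12.2 = 11.39 mM.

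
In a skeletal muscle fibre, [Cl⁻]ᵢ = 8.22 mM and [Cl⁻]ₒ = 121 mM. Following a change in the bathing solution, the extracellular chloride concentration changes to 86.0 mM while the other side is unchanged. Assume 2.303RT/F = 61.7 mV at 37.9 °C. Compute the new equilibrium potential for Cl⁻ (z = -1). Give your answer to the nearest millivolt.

-63 mV

After the shift: [Cl⁻]_out = 86.0, [Cl⁻]_in = 8.22 mM.
E_new = (61.7/-1)·log₁₀(86.0/8.22) = -61.70 · (1.0196) = -62.91 mV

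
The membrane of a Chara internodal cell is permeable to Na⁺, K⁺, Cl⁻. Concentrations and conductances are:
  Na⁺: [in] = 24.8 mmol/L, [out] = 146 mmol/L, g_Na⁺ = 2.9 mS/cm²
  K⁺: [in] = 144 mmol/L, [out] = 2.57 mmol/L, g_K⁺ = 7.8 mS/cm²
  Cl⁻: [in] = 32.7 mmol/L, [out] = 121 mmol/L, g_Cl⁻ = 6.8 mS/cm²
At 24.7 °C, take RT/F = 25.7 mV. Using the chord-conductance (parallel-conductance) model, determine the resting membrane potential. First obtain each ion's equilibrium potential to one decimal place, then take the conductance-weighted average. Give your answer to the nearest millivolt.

-52 mV

E_Na⁺ = (25.7/1)·ln(146/24.8) = 45.6 mV
E_K⁺ = (25.7/1)·ln(2.57/144) = -103.5 mV
E_Cl⁻ = (25.7/-1)·ln(121/32.7) = -33.6 mV
Vm = (Σ gᵢEᵢ)/(Σ gᵢ) = (2.9·45.6 + 7.8·-103.5 + 6.8·-33.6) / (2.9 + 7.8 + 6.8)
= -903.54 / 17.5 = -51.63 mV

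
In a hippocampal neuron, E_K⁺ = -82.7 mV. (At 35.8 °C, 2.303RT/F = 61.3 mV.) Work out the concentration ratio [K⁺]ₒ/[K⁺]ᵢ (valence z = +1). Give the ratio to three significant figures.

0.0448

log₁₀([out]/[in]) = E·z/(61.3) = -82.7 × 1 / 61.3 = -1.3491
[out]/[in] = 10^(-1.3491) = 0.04476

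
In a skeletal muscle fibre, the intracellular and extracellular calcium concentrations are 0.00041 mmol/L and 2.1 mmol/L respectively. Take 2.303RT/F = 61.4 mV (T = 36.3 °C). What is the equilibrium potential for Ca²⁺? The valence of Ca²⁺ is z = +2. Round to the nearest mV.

E = (61.4/z) · log₁₀([Ca²⁺]_out/[Ca²⁺]_in) with z = +2.
= (61.4/2) · log₁₀(2.1/0.00041) = 30.70 · log₁₀(5122)
= 30.70 · (3.7094) = 113.88 mV

114 mV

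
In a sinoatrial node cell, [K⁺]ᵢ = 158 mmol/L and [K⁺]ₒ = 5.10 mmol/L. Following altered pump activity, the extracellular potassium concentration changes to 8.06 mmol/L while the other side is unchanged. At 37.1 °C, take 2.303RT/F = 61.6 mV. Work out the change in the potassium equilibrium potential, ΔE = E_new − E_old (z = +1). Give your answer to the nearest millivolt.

E_old = (61.6/1)·log₁₀(5.10/158) = -91.85 mV
E_new = (61.6/1)·log₁₀(8.06/158) = -79.61 mV
ΔE = -79.61 − (-91.85) = 12.24 mV

12 mV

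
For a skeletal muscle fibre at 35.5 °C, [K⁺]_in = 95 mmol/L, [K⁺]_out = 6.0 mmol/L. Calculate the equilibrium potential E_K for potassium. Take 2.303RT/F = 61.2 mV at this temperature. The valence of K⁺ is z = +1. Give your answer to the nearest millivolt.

-73 mV

E = (61.2/z) · log₁₀([K⁺]_out/[K⁺]_in) with z = +1.
= (61.2/1) · log₁₀(6.0/95) = 61.20 · log₁₀(0.06316)
= 61.20 · (-1.1996) = -73.41 mV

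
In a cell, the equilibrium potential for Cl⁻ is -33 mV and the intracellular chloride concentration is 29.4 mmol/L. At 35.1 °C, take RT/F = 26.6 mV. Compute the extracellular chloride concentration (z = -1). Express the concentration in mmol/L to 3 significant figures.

Nernst: E = (26.6/-1) · ln([out]/[in]), so ln([out]/[in]) = -33.0 × -1 / 26.6 = 1.2406.
[out]/[in] = e^(1.2406) = 3.458.
[out] = 3.458 × 29.4 = 101.7 mmol/L.

102 mmol/L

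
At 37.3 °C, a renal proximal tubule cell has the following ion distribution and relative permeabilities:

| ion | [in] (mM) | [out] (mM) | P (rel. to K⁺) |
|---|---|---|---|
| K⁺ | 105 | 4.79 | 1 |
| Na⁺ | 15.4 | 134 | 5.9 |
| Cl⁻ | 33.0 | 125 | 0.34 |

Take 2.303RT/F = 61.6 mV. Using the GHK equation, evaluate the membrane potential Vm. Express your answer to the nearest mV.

Vm = 61.6 · log₁₀[(Σ P·[cation]ₒ + Σ P·[anion]ᵢ) / (Σ P·[cation]ᵢ + Σ P·[anion]ₒ)]
Numerator = 1×4.79 + 5.9×134 + 0.34×33.0 = 806.6
Denominator = 1×105 + 5.9×15.4 + 0.34×125 = 238.4
Vm = 61.6 · log₁₀(3.384) = 61.6 × (0.5294) = 32.61 mV

33 mV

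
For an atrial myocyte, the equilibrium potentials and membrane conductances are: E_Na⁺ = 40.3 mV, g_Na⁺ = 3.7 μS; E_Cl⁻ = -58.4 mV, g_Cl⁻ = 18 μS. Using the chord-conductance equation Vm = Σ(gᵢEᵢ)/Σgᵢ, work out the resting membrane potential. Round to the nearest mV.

Σ gᵢEᵢ = 3.7·(40.3) + 18·(-58.4) = -902.09
Σ gᵢ = 3.7 + 18 = 21.7
Vm = -902.09 / 21.7 = -41.57 mV

-42 mV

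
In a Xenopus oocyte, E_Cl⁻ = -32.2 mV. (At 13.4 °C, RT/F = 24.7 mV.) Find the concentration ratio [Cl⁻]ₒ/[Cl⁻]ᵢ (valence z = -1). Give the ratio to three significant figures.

3.68

ln([out]/[in]) = E·z/(24.7) = -32.2 × -1 / 24.7 = 1.3036
[out]/[in] = e^(1.3036) = 3.683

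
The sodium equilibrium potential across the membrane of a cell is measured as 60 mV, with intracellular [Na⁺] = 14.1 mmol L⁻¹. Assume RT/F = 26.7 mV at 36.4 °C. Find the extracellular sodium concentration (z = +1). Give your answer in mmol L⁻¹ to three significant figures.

Nernst: E = (26.7/1) · ln([out]/[in]), so ln([out]/[in]) = 60.0 × 1 / 26.7 = 2.2472.
[out]/[in] = e^(2.2472) = 9.461.
[out] = 9.461 × 14.1 = 133.4 mmol L⁻¹.

133 mmol L⁻¹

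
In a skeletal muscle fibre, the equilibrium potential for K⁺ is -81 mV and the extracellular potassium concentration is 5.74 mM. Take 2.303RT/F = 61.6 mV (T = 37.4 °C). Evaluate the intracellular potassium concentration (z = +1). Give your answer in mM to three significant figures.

Nernst: E = (61.6/1) · log₁₀([out]/[in]), so log₁₀([out]/[in]) = -81.0 × 1 / 61.6 = -1.3149.
[out]/[in] = 10^(-1.3149) = 0.04842.
[in] = 5.74 / 0.04842 = 118.5 mM.

119 mM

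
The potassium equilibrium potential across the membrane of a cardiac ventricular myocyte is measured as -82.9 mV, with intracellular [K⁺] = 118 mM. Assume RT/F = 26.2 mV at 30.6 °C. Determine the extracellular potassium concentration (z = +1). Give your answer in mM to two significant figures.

Nernst: E = (26.2/1) · ln([out]/[in]), so ln([out]/[in]) = -82.9 × 1 / 26.2 = -3.1641.
[out]/[in] = e^(-3.1641) = 0.04225.
[out] = 0.04225 × 118 = 4.986 mM.

5.0 mM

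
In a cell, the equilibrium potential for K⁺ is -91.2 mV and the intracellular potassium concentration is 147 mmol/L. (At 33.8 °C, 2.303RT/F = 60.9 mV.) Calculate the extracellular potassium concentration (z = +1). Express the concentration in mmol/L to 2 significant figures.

4.7 mmol/L

Nernst: E = (60.9/1) · log₁₀([out]/[in]), so log₁₀([out]/[in]) = -91.2 × 1 / 60.9 = -1.4975.
[out]/[in] = 10^(-1.4975) = 0.0318.
[out] = 0.0318 × 147 = 4.675 mmol/L.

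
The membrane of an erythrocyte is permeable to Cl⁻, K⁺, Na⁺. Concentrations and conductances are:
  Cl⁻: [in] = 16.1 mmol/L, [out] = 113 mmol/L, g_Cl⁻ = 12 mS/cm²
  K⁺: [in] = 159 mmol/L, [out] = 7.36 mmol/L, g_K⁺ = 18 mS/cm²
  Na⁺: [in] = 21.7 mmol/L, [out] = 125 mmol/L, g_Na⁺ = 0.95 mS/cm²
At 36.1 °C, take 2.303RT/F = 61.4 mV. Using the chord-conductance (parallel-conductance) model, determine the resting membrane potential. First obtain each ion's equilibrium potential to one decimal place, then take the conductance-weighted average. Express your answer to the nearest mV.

E_Cl⁻ = (61.4/-1)·log₁₀(113/16.1) = -52.0 mV
E_K⁺ = (61.4/1)·log₁₀(7.36/159) = -81.9 mV
E_Na⁺ = (61.4/1)·log₁₀(125/21.7) = 46.7 mV
Vm = (Σ gᵢEᵢ)/(Σ gᵢ) = (12·-52.0 + 18·-81.9 + 0.95·46.7) / (12 + 18 + 0.95)
= -2053.84 / 30.95 = -66.36 mV

-66 mV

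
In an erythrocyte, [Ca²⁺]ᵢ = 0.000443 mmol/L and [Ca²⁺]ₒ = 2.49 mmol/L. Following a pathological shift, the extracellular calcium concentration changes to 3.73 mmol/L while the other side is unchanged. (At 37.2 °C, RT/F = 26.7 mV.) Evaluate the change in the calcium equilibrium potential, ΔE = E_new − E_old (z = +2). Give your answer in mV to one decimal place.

E_old = (26.7/2)·ln(2.49/0.000443) = 115.27 mV
E_new = (26.7/2)·ln(3.73/0.000443) = 120.66 mV
ΔE = 120.66 − (115.27) = 5.40 mV

5.4 mV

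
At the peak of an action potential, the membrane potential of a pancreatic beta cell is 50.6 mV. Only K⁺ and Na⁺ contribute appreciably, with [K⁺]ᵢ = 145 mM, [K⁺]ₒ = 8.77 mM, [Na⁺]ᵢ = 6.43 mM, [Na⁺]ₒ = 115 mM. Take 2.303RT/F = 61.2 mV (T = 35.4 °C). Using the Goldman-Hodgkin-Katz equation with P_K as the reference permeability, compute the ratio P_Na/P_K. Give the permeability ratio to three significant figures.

13.4

Let α = P_Na/P_K. GHK: Vm = 61.2·log₁₀[(Kₒ + α·Naₒ)/(Kᵢ + α·Naᵢ)].
10^(Vm/61.2) = 10^(50.6/61.2) = 6.7112
So 6.7112·(Kᵢ + α·Naᵢ) = Kₒ + α·Naₒ → α = (6.7112·145.0 − 8.77) / (115.0 − 6.7112·6.43)
α = (973.1 − 8.77) / (115.0 − 43.15) = 964.3/71.85 = 13.42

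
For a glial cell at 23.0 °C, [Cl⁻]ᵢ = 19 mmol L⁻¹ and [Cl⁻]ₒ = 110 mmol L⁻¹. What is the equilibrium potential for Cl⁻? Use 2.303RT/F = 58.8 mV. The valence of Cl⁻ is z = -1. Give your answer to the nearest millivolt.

-45 mV

E = (58.8/z) · log₁₀([Cl⁻]_out/[Cl⁻]_in) with z = -1.
For an anion, dividing by z = -1 reverses the sign.
= (58.8/-1) · log₁₀(110/19) = -58.80 · log₁₀(5.789)
= -58.80 · (0.7626) = -44.84 mV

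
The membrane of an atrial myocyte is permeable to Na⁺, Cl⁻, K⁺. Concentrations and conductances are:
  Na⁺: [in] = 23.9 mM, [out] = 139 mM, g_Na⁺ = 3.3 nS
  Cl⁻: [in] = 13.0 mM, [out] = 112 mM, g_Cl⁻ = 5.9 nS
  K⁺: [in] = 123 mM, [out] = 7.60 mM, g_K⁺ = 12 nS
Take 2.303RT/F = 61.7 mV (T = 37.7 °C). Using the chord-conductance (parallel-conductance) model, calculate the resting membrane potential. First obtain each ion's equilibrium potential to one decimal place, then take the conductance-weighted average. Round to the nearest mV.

E_Na⁺ = (61.7/1)·log₁₀(139/23.9) = 47.2 mV
E_Cl⁻ = (61.7/-1)·log₁₀(112/13.0) = -57.7 mV
E_K⁺ = (61.7/1)·log₁₀(7.60/123) = -74.6 mV
Vm = (Σ gᵢEᵢ)/(Σ gᵢ) = (3.3·47.2 + 5.9·-57.7 + 12·-74.6) / (3.3 + 5.9 + 12)
= -1079.87 / 21.2 = -50.94 mV

-51 mV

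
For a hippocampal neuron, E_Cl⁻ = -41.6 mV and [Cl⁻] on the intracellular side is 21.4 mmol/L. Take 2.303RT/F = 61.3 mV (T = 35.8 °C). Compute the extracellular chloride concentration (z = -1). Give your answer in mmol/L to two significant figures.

Nernst: E = (61.3/-1) · log₁₀([out]/[in]), so log₁₀([out]/[in]) = -41.6 × -1 / 61.3 = 0.6786.
[out]/[in] = 10^(0.6786) = 4.771.
[out] = 4.771 × 21.4 = 102.1 mmol/L.

100 mmol/L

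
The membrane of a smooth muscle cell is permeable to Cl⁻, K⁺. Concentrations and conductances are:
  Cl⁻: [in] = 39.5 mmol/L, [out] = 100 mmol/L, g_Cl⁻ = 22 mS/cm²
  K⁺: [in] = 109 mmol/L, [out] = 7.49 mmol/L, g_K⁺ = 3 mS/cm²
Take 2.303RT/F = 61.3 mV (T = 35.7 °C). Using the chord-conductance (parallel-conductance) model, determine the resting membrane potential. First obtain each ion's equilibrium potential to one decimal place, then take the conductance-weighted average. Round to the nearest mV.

E_Cl⁻ = (61.3/-1)·log₁₀(100/39.5) = -24.7 mV
E_K⁺ = (61.3/1)·log₁₀(7.49/109) = -71.3 mV
Vm = (Σ gᵢEᵢ)/(Σ gᵢ) = (22·-24.7 + 3·-71.3) / (22 + 3)
= -757.30 / 25 = -30.29 mV

-30 mV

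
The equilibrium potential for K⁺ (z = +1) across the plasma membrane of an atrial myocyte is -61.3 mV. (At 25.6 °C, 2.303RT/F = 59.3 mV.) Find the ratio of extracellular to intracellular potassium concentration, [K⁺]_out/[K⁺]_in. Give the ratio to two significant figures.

log₁₀([out]/[in]) = E·z/(59.3) = -61.3 × 1 / 59.3 = -1.0337
[out]/[in] = 10^(-1.0337) = 0.09253

0.093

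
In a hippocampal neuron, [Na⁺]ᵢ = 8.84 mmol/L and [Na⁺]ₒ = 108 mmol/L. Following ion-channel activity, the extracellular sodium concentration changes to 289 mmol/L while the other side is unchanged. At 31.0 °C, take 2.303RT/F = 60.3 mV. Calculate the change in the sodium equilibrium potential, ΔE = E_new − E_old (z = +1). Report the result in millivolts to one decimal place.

E_old = (60.3/1)·log₁₀(108/8.84) = 65.54 mV
E_new = (60.3/1)·log₁₀(289/8.84) = 91.32 mV
ΔE = 91.32 − (65.54) = 25.78 mV

25.8 mV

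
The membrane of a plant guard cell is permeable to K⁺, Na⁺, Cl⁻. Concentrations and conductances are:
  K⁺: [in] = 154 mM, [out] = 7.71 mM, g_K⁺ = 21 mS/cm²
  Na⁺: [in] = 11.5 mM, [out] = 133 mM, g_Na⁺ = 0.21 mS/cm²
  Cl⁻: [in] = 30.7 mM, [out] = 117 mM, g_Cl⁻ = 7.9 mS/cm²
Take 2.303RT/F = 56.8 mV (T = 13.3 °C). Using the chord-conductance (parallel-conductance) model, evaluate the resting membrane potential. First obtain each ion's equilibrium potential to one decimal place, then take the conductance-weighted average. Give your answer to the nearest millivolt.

-62 mV

E_K⁺ = (56.8/1)·log₁₀(7.71/154) = -73.9 mV
E_Na⁺ = (56.8/1)·log₁₀(133/11.5) = 60.4 mV
E_Cl⁻ = (56.8/-1)·log₁₀(117/30.7) = -33.0 mV
Vm = (Σ gᵢEᵢ)/(Σ gᵢ) = (21·-73.9 + 0.21·60.4 + 7.9·-33.0) / (21 + 0.21 + 7.9)
= -1799.92 / 29.11 = -61.83 mV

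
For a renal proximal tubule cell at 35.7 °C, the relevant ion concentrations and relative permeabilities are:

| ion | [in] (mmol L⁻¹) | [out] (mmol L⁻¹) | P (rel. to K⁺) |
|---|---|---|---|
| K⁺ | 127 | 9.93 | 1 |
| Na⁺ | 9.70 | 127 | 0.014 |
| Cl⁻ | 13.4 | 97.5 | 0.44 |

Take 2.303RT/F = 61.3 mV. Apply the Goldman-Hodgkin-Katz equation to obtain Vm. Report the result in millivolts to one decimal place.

Vm = 61.3 · log₁₀[(Σ P·[cation]ₒ + Σ P·[anion]ᵢ) / (Σ P·[cation]ᵢ + Σ P·[anion]ₒ)]
Numerator = 1×9.93 + 0.014×127 + 0.44×13.4 = 17.6
Denominator = 1×127 + 0.014×9.70 + 0.44×97.5 = 170
Vm = 61.3 · log₁₀(0.10353) = 61.3 × (-0.9849) = -60.38 mV

-60.4 mV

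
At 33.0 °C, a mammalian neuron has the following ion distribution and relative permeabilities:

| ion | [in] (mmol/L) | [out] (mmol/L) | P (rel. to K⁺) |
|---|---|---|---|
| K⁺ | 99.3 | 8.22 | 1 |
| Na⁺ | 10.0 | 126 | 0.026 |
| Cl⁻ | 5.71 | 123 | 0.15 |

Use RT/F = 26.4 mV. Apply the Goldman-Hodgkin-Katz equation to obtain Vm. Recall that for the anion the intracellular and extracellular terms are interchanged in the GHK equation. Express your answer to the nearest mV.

-60 mV

Vm = 26.4 · ln[(Σ P·[cation]ₒ + Σ P·[anion]ᵢ) / (Σ P·[cation]ᵢ + Σ P·[anion]ₒ)]
Numerator = 1×8.22 + 0.026×126 + 0.15×5.71 = 12.35
Denominator = 1×99.3 + 0.026×10.0 + 0.15×123 = 118
Vm = 26.4 · ln(0.10467) = 26.4 × (-2.2569) = -59.58 mV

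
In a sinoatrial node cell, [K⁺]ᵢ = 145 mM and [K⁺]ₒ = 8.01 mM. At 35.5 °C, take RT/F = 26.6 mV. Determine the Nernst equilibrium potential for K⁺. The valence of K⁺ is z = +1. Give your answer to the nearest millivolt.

E = (26.6/z) · ln([K⁺]_out/[K⁺]_in) with z = +1.
= (26.6/1) · ln(8.01/145) = 26.60 · ln(0.05524)
= 26.60 · (-2.8960) = -77.03 mV

-77 mV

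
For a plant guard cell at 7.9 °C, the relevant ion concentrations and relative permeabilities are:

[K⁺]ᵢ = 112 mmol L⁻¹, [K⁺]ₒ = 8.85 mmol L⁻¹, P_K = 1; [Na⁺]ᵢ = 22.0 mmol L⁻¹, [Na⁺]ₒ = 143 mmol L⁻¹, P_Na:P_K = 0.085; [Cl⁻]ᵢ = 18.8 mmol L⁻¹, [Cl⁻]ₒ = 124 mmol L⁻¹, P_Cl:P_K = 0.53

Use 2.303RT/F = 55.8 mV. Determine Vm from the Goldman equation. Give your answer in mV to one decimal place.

-42.6 mV

Vm = 55.8 · log₁₀[(Σ P·[cation]ₒ + Σ P·[anion]ᵢ) / (Σ P·[cation]ᵢ + Σ P·[anion]ₒ)]
Numerator = 1×8.85 + 0.085×143 + 0.53×18.8 = 30.97
Denominator = 1×112 + 0.085×22.0 + 0.53×124 = 179.6
Vm = 55.8 · log₁₀(0.17244) = 55.8 × (-0.7634) = -42.60 mV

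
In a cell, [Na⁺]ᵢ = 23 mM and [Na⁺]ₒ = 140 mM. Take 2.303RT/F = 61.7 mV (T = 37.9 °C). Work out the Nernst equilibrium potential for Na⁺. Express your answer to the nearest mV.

E = (61.7/z) · log₁₀([Na⁺]_out/[Na⁺]_in) with z = +1.
= (61.7/1) · log₁₀(140/23) = 61.70 · log₁₀(6.087)
= 61.70 · (0.7844) = 48.40 mV

48 mV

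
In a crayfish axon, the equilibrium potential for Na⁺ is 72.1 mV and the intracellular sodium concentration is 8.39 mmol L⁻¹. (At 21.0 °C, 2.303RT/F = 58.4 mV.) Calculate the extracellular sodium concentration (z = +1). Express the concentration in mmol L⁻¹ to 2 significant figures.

140 mmol L⁻¹

Nernst: E = (58.4/1) · log₁₀([out]/[in]), so log₁₀([out]/[in]) = 72.1 × 1 / 58.4 = 1.2346.
[out]/[in] = 10^(1.2346) = 17.16.
[out] = 17.16 × 8.39 = 144 mmol L⁻¹.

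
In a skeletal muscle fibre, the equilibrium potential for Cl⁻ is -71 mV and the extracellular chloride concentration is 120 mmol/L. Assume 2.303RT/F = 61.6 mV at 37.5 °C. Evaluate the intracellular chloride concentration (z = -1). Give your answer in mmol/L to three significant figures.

Nernst: E = (61.6/-1) · log₁₀([out]/[in]), so log₁₀([out]/[in]) = -71.0 × -1 / 61.6 = 1.1526.
[out]/[in] = 10^(1.1526) = 14.21.
[in] = 120 / 14.21 = 8.445 mmol/L.

8.44 mmol/L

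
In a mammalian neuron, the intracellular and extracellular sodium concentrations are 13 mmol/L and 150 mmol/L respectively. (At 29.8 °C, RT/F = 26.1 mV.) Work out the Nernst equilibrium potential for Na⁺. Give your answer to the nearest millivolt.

E = (26.1/z) · ln([Na⁺]_out/[Na⁺]_in) with z = +1.
= (26.1/1) · ln(150/13) = 26.10 · ln(11.54)
= 26.10 · (2.4457) = 63.83 mV

64 mV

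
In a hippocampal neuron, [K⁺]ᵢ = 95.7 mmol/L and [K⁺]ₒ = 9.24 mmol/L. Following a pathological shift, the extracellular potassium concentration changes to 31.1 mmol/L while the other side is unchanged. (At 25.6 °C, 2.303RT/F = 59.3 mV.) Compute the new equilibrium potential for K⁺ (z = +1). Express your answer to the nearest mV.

-29 mV

After the shift: [K⁺]_out = 31.1, [K⁺]_in = 95.7 mmol/L.
E_new = (59.3/1)·log₁₀(31.1/95.7) = 59.30 · (-0.4882) = -28.95 mV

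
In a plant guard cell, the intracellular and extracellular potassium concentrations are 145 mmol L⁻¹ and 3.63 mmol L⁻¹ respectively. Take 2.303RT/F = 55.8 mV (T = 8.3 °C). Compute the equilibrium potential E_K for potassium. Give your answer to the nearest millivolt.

E = (55.8/z) · log₁₀([K⁺]_out/[K⁺]_in) with z = +1.
= (55.8/1) · log₁₀(3.63/145) = 55.80 · log₁₀(0.02503)
= 55.80 · (-1.6015) = -89.36 mV

-89 mV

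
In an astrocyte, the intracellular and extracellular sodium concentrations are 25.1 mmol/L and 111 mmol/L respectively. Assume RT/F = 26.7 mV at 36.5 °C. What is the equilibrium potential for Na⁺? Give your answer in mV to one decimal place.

39.7 mV

E = (26.7/z) · ln([Na⁺]_out/[Na⁺]_in) with z = +1.
= (26.7/1) · ln(111/25.1) = 26.70 · ln(4.422)
= 26.70 · (1.4867) = 39.69 mV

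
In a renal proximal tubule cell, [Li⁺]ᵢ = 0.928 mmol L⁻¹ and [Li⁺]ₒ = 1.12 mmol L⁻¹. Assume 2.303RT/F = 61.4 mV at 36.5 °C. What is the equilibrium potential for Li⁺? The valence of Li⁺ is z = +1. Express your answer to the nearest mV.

E = (61.4/z) · log₁₀([Li⁺]_out/[Li⁺]_in) with z = +1.
= (61.4/1) · log₁₀(1.12/0.928) = 61.40 · log₁₀(1.207)
= 61.40 · (0.0817) = 5.01 mV

5 mV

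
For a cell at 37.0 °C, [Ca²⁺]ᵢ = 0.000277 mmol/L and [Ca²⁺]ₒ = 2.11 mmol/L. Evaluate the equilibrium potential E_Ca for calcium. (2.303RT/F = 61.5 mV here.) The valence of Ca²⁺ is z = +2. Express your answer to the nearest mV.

E = (61.5/z) · log₁₀([Ca²⁺]_out/[Ca²⁺]_in) with z = +2.
= (61.5/2) · log₁₀(2.11/0.000277) = 30.75 · log₁₀(7617)
= 30.75 · (3.8818) = 119.37 mV

119 mV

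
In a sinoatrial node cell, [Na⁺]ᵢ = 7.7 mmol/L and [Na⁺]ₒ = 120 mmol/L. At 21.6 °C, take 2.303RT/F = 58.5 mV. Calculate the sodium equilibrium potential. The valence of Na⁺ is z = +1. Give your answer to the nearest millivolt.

E = (58.5/z) · log₁₀([Na⁺]_out/[Na⁺]_in) with z = +1.
= (58.5/1) · log₁₀(120/7.7) = 58.50 · log₁₀(15.58)
= 58.50 · (1.1927) = 69.77 mV

70 mV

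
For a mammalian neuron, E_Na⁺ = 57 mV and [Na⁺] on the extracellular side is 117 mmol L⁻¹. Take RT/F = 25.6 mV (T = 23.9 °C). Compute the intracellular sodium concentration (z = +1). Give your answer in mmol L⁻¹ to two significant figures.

13 mmol L⁻¹

Nernst: E = (25.6/1) · ln([out]/[in]), so ln([out]/[in]) = 57.0 × 1 / 25.6 = 2.2266.
[out]/[in] = e^(2.2266) = 9.268.
[in] = 117 / 9.268 = 12.62 mmol L⁻¹.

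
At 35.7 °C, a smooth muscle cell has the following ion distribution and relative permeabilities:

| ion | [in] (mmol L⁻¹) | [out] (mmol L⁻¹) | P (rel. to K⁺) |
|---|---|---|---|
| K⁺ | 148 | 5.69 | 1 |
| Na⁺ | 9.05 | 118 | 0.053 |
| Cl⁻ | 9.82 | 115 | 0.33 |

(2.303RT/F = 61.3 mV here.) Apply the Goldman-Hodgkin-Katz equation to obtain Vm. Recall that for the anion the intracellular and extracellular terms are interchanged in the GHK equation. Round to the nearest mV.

Vm = 61.3 · log₁₀[(Σ P·[cation]ₒ + Σ P·[anion]ᵢ) / (Σ P·[cation]ᵢ + Σ P·[anion]ₒ)]
Numerator = 1×5.69 + 0.053×118 + 0.33×9.82 = 15.18
Denominator = 1×148 + 0.053×9.05 + 0.33×115 = 186.4
Vm = 61.3 · log₁₀(0.081449) = 61.3 × (-1.0891) = -66.76 mV

-67 mV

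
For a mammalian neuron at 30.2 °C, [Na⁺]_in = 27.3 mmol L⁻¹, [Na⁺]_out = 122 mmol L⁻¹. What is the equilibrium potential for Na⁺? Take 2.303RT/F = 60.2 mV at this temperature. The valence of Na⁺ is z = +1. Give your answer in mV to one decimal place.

E = (60.2/z) · log₁₀([Na⁺]_out/[Na⁺]_in) with z = +1.
= (60.2/1) · log₁₀(122/27.3) = 60.20 · log₁₀(4.469)
= 60.20 · (0.6502) = 39.14 mV

39.1 mV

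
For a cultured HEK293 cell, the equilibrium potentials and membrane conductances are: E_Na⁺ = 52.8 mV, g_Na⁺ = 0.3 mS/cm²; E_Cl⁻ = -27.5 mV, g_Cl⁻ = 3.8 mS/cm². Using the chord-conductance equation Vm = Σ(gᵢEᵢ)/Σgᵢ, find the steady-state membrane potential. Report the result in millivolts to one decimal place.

-21.6 mV

Σ gᵢEᵢ = 0.3·(52.8) + 3.8·(-27.5) = -88.66
Σ gᵢ = 0.3 + 3.8 = 4.1
Vm = -88.66 / 4.1 = -21.62 mV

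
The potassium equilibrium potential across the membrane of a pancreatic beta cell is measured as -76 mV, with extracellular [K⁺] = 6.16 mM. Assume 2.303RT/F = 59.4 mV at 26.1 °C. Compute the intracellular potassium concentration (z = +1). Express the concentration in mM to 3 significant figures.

117 mM

Nernst: E = (59.4/1) · log₁₀([out]/[in]), so log₁₀([out]/[in]) = -76.0 × 1 / 59.4 = -1.2795.
[out]/[in] = 10^(-1.2795) = 0.05255.
[in] = 6.16 / 0.05255 = 117.2 mM.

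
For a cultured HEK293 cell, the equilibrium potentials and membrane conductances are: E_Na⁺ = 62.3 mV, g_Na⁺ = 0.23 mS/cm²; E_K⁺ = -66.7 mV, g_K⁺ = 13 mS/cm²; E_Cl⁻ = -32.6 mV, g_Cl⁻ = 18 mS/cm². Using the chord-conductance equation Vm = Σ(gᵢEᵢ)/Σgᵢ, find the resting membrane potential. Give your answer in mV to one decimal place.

-46.1 mV

Σ gᵢEᵢ = 0.23·(62.3) + 13·(-66.7) + 18·(-32.6) = -1439.57
Σ gᵢ = 0.23 + 13 + 18 = 31.23
Vm = -1439.57 / 31.23 = -46.10 mV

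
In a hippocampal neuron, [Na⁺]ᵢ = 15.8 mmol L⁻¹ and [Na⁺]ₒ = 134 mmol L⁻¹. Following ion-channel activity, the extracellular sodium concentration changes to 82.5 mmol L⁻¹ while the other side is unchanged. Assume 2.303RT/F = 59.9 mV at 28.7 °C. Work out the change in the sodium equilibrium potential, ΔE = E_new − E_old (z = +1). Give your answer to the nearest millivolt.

-13 mV

E_old = (59.9/1)·log₁₀(134/15.8) = 55.61 mV
E_new = (59.9/1)·log₁₀(82.5/15.8) = 43.00 mV
ΔE = 43.00 − (55.61) = -12.62 mV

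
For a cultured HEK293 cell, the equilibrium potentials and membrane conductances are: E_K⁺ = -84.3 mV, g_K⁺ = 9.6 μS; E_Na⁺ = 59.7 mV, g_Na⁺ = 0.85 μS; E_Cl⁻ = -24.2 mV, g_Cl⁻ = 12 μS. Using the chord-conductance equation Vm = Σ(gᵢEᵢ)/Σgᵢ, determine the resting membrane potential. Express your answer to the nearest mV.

Σ gᵢEᵢ = 9.6·(-84.3) + 0.85·(59.7) + 12·(-24.2) = -1048.93
Σ gᵢ = 9.6 + 0.85 + 12 = 22.45
Vm = -1048.93 / 22.45 = -46.72 mV

-47 mV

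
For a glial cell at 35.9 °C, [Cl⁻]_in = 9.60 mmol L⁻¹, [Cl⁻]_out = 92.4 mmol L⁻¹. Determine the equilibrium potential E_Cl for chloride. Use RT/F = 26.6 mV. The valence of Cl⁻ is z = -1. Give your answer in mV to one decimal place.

-60.2 mV

E = (26.6/z) · ln([Cl⁻]_out/[Cl⁻]_in) with z = -1.
For an anion, dividing by z = -1 reverses the sign.
= (26.6/-1) · ln(92.4/9.60) = -26.60 · ln(9.625)
= -26.60 · (2.2644) = -60.23 mV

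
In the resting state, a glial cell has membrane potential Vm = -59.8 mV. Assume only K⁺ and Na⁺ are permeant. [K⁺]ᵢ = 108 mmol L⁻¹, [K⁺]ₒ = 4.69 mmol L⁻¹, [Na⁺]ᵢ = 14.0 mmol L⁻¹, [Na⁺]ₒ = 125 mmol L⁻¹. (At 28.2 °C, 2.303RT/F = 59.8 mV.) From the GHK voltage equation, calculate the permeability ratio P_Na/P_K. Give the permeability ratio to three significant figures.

Let α = P_Na/P_K. GHK: Vm = 59.8·log₁₀[(Kₒ + α·Naₒ)/(Kᵢ + α·Naᵢ)].
10^(Vm/59.8) = 10^(-59.8/59.8) = 0.1
So 0.1·(Kᵢ + α·Naᵢ) = Kₒ + α·Naₒ → α = (0.1·108.0 − 4.69) / (125.0 − 0.1·14.0)
α = (10.8 − 4.69) / (125.0 − 1.4) = 6.11/123.6 = 0.04943

0.0494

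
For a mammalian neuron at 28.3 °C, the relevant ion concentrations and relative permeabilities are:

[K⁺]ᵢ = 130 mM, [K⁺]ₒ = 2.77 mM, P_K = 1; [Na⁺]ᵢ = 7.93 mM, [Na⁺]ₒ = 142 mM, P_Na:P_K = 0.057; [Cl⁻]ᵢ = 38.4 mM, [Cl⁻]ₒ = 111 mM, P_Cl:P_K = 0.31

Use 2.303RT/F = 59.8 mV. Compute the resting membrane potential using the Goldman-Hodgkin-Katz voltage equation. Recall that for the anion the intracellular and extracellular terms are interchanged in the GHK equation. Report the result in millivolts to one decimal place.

-51.4 mV

Vm = 59.8 · log₁₀[(Σ P·[cation]ₒ + Σ P·[anion]ᵢ) / (Σ P·[cation]ᵢ + Σ P·[anion]ₒ)]
Numerator = 1×2.77 + 0.057×142 + 0.31×38.4 = 22.77
Denominator = 1×130 + 0.057×7.93 + 0.31×111 = 164.9
Vm = 59.8 · log₁₀(0.1381) = 59.8 × (-0.8598) = -51.42 mV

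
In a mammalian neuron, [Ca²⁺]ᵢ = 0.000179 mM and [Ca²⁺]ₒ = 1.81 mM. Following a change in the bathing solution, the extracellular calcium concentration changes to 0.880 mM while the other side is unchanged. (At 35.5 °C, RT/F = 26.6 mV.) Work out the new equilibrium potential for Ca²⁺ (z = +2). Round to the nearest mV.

113 mV

After the shift: [Ca²⁺]_out = 0.880, [Ca²⁺]_in = 0.000179 mM.
E_new = (26.6/2)·ln(0.880/0.000179) = 13.30 · (8.5003) = 113.05 mV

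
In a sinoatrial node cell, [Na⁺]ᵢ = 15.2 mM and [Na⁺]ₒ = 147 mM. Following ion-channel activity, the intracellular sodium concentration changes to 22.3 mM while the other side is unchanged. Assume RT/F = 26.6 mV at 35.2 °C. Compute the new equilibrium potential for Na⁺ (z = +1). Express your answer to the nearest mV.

50 mV

After the shift: [Na⁺]_out = 147, [Na⁺]_in = 22.3 mM.
E_new = (26.6/1)·ln(147/22.3) = 26.60 · (1.8858) = 50.16 mV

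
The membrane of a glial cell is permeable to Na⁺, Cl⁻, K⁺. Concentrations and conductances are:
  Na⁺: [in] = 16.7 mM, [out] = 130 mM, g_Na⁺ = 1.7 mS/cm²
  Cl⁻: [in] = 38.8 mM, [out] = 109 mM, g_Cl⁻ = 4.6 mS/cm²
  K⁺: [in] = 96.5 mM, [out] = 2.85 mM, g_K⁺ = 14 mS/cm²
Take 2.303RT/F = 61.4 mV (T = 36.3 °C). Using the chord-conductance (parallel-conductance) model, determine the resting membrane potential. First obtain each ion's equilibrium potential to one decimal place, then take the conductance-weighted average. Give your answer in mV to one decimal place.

E_Na⁺ = (61.4/1)·log₁₀(130/16.7) = 54.7 mV
E_Cl⁻ = (61.4/-1)·log₁₀(109/38.8) = -27.5 mV
E_K⁺ = (61.4/1)·log₁₀(2.85/96.5) = -93.9 mV
Vm = (Σ gᵢEᵢ)/(Σ gᵢ) = (1.7·54.7 + 4.6·-27.5 + 14·-93.9) / (1.7 + 4.6 + 14)
= -1348.11 / 20.3 = -66.41 mV

-66.4 mV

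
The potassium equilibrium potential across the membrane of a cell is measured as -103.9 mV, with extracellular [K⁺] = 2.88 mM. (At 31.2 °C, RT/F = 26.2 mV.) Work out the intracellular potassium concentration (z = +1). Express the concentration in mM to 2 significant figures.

150 mM

Nernst: E = (26.2/1) · ln([out]/[in]), so ln([out]/[in]) = -103.9 × 1 / 26.2 = -3.9656.
[out]/[in] = e^(-3.9656) = 0.01896.
[in] = 2.88 / 0.01896 = 151.9 mM.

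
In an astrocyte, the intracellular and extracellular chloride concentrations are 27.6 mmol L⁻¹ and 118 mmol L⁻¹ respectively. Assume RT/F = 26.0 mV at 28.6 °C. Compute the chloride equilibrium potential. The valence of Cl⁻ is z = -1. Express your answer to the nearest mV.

-38 mV

E = (26.0/z) · ln([Cl⁻]_out/[Cl⁻]_in) with z = -1.
For an anion, dividing by z = -1 reverses the sign.
= (26.0/-1) · ln(118/27.6) = -26.00 · ln(4.275)
= -26.00 · (1.4529) = -37.77 mV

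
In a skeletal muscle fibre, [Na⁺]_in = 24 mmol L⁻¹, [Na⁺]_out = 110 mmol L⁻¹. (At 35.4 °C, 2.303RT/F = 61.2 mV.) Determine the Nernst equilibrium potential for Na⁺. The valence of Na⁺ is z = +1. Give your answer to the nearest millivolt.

E = (61.2/z) · log₁₀([Na⁺]_out/[Na⁺]_in) with z = +1.
= (61.2/1) · log₁₀(110/24) = 61.20 · log₁₀(4.583)
= 61.20 · (0.6612) = 40.46 mV

40 mV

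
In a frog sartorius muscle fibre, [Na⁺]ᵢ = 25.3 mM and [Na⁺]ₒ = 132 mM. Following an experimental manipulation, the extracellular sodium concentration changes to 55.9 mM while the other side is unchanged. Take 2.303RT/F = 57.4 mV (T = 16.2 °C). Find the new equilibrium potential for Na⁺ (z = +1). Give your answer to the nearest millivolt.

After the shift: [Na⁺]_out = 55.9, [Na⁺]_in = 25.3 mM.
E_new = (57.4/1)·log₁₀(55.9/25.3) = 57.40 · (0.3443) = 19.76 mV

20 mV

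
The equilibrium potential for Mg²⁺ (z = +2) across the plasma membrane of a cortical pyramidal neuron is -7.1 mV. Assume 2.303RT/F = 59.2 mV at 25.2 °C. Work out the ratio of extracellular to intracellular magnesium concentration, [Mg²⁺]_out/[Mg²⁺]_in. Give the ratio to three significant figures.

log₁₀([out]/[in]) = E·z/(59.2) = -7.1 × 2 / 59.2 = -0.2399
[out]/[in] = 10^(-0.2399) = 0.5756

0.576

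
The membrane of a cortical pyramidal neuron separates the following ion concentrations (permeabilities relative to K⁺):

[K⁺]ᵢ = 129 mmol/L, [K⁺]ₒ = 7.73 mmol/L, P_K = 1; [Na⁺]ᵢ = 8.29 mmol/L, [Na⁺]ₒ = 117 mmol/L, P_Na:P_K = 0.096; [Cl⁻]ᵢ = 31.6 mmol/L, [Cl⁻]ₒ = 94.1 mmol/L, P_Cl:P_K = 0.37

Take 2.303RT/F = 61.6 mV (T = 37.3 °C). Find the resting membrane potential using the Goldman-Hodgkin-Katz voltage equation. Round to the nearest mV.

Vm = 61.6 · log₁₀[(Σ P·[cation]ₒ + Σ P·[anion]ᵢ) / (Σ P·[cation]ᵢ + Σ P·[anion]ₒ)]
Numerator = 1×7.73 + 0.096×117 + 0.37×31.6 = 30.65
Denominator = 1×129 + 0.096×8.29 + 0.37×94.1 = 164.6
Vm = 61.6 · log₁₀(0.18622) = 61.6 × (-0.7300) = -44.97 mV

-45 mV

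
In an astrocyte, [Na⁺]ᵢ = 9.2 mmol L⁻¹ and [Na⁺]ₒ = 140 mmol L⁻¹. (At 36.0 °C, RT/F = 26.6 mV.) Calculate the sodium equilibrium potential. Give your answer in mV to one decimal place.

72.4 mV

E = (26.6/z) · ln([Na⁺]_out/[Na⁺]_in) with z = +1.
= (26.6/1) · ln(140/9.2) = 26.60 · ln(15.22)
= 26.60 · (2.7224) = 72.42 mV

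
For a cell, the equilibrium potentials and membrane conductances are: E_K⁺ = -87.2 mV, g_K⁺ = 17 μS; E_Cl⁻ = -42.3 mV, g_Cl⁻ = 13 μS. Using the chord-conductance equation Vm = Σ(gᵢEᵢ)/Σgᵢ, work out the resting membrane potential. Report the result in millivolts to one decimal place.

Σ gᵢEᵢ = 17·(-87.2) + 13·(-42.3) = -2032.30
Σ gᵢ = 17 + 13 = 30
Vm = -2032.30 / 30 = -67.74 mV

-67.7 mV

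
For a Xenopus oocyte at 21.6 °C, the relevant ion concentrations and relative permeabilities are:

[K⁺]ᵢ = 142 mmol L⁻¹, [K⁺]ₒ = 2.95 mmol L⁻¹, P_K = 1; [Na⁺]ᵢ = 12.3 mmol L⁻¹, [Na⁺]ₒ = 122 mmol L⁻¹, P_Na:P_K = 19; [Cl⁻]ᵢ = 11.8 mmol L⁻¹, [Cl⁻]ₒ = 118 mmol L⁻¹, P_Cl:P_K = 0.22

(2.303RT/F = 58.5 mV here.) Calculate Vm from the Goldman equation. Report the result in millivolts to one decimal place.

Vm = 58.5 · log₁₀[(Σ P·[cation]ₒ + Σ P·[anion]ᵢ) / (Σ P·[cation]ᵢ + Σ P·[anion]ₒ)]
Numerator = 1×2.95 + 19×122 + 0.22×11.8 = 2324
Denominator = 1×142 + 19×12.3 + 0.22×118 = 401.7
Vm = 58.5 · log₁₀(5.7849) = 58.5 × (0.7623) = 44.59 mV

44.6 mV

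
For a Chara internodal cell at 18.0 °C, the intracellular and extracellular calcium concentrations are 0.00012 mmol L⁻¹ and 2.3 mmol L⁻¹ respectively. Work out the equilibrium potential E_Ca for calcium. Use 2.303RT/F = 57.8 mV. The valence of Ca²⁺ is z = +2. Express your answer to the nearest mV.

124 mV

E = (57.8/z) · log₁₀([Ca²⁺]_out/[Ca²⁺]_in) with z = +2.
= (57.8/2) · log₁₀(2.3/0.00012) = 28.90 · log₁₀(1.917e+04)
= 28.90 · (4.2825) = 123.77 mV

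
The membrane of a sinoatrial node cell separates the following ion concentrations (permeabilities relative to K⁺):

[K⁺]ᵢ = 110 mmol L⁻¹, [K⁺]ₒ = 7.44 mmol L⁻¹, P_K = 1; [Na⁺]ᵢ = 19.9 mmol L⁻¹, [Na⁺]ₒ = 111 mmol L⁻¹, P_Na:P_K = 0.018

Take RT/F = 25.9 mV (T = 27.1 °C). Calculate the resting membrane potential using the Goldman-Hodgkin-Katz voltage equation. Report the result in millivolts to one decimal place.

-63.7 mV

Vm = 25.9 · ln[(Σ P·[cation]ₒ + Σ P·[anion]ᵢ) / (Σ P·[cation]ᵢ + Σ P·[anion]ₒ)]
Numerator = 1×7.44 + 0.018×111 = 9.438
Denominator = 1×110 + 0.018×19.9 = 110.4
Vm = 25.9 · ln(0.085522) = 25.9 × (-2.4590) = -63.69 mV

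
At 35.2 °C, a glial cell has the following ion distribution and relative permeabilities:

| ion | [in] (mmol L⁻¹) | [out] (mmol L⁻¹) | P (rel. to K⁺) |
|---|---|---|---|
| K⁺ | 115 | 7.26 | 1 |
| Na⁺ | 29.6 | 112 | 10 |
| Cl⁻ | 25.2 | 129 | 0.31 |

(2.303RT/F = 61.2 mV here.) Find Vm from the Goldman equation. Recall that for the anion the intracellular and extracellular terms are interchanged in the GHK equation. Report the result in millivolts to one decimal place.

24.5 mV

Vm = 61.2 · log₁₀[(Σ P·[cation]ₒ + Σ P·[anion]ᵢ) / (Σ P·[cation]ᵢ + Σ P·[anion]ₒ)]
Numerator = 1×7.26 + 10×112 + 0.31×25.2 = 1135
Denominator = 1×115 + 10×29.6 + 0.31×129 = 451
Vm = 61.2 · log₁₀(2.5168) = 61.2 × (0.4009) = 24.53 mV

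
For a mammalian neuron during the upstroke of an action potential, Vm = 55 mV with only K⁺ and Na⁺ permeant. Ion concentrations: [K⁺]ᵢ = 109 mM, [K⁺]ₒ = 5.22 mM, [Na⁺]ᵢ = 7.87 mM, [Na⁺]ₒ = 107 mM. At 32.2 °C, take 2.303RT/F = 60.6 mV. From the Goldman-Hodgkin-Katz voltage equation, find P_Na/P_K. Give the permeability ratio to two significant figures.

Let α = P_Na/P_K. GHK: Vm = 60.6·log₁₀[(Kₒ + α·Naₒ)/(Kᵢ + α·Naᵢ)].
10^(Vm/60.6) = 10^(55.0/60.6) = 8.0833
So 8.0833·(Kᵢ + α·Naᵢ) = Kₒ + α·Naₒ → α = (8.0833·109.0 − 5.22) / (107.0 − 8.0833·7.87)
α = (881.1 − 5.22) / (107.0 − 63.62) = 875.9/43.38 = 20.19

20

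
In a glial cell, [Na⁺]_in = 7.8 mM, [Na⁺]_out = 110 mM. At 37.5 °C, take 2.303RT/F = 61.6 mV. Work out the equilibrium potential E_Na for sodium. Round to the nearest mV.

E = (61.6/z) · log₁₀([Na⁺]_out/[Na⁺]_in) with z = +1.
= (61.6/1) · log₁₀(110/7.8) = 61.60 · log₁₀(14.1)
= 61.60 · (1.1493) = 70.80 mV

71 mV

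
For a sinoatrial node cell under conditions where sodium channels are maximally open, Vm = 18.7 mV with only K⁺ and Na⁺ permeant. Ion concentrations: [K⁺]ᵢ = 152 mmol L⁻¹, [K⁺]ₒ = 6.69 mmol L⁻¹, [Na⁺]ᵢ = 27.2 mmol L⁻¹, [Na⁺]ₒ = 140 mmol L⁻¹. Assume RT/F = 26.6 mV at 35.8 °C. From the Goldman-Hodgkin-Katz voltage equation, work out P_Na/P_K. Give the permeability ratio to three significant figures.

3.53

Let α = P_Na/P_K. GHK: Vm = 26.6·ln[(Kₒ + α·Naₒ)/(Kᵢ + α·Naᵢ)].
e^(Vm/26.6) = e^(18.7/26.6) = 2.0198
So 2.0198·(Kᵢ + α·Naᵢ) = Kₒ + α·Naₒ → α = (2.0198·152.0 − 6.69) / (140.0 − 2.0198·27.2)
α = (307 − 6.69) / (140.0 − 54.94) = 300.3/85.06 = 3.531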